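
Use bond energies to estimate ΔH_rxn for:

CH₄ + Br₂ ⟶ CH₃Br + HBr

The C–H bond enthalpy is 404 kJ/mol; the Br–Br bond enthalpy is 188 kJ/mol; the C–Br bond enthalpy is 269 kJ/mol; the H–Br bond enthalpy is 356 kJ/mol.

ΔH ≈ −33 kJ

Bonds broken (reactants):
  Br–Br: 1 × 188 = 188
  C–H: 4 × 404 = 1616
  Σ(broken) = 1804 kJ
Bonds formed (products):
  C–Br: 1 × 269 = 269
  C–H: 3 × 404 = 1212
  H–Br: 1 × 356 = 356
  Σ(formed) = 1837 kJ
ΔH = Σ(broken) − Σ(formed) = 1804 − 1837 = −33 kJ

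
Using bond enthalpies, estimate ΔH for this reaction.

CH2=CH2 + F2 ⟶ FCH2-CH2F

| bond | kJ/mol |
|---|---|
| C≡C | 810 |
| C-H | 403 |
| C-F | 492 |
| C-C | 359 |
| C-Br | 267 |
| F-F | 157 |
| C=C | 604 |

Bonds broken (reactants):
  C-H: 4 × 403 = 1612
  C=C: 1 × 604 = 604
  F-F: 1 × 157 = 157
  Σ(broken) = 2373 kJ
Bonds formed (products):
  C-C: 1 × 359 = 359
  C-F: 2 × 492 = 984
  C-H: 4 × 403 = 1612
  Σ(formed) = 2955 kJ
ΔH = Σ(broken) − Σ(formed) = 2373 − 2955 = −582 kJ

ΔH ≈ −582 kJ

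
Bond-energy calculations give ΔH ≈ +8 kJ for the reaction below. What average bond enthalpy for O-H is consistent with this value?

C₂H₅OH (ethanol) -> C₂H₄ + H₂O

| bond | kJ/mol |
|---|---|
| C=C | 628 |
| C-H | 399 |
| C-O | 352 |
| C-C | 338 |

Let D be the O-H bond energy.
Σ(broken) = 1×338 + 5×399 + 1×352 + 1×D = 2685 + D
Σ(formed) = 4×399 + 1×628 + 2×D = 2224 + 2D
ΔH = Σ(broken) − Σ(formed) = (2685 + D) − (2224 + 2D) = +461 − D
Setting this equal to +8 kJ gives D = 453 kJ/mol.

D(O-H) ≈ 453 kJ/mol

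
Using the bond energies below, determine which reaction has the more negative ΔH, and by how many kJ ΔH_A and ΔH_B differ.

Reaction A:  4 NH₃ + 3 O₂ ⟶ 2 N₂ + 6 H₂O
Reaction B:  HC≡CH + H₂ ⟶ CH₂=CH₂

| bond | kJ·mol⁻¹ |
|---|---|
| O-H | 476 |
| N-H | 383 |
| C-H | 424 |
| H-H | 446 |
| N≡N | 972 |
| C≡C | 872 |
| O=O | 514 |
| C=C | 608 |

Reaction A, by 1380 kJ

Reaction A:
  Bonds broken (reactants):
    N-H: 12 × 383 = 4596
    O=O: 3 × 514 = 1542
    Σ(broken) = 6138 kJ
  Bonds formed (products):
    N≡N: 2 × 972 = 1944
    O-H: 12 × 476 = 5712
    Σ(formed) = 7656 kJ
  ΔH_A = 6138 − 7656 = −1518 kJ
Reaction B:
  Bonds broken (reactants):
    C≡C: 1 × 872 = 872
    C-H: 2 × 424 = 848
    H-H: 1 × 446 = 446
    Σ(broken) = 2166 kJ
  Bonds formed (products):
    C-H: 4 × 424 = 1696
    C=C: 1 × 608 = 608
    Σ(formed) = 2304 kJ
  ΔH_B = 2166 − 2304 = −138 kJ
ΔH_A − ΔH_B = −1380 kJ, so reaction A has the more negative ΔH; |ΔH_A − ΔH_B| = 1380 kJ.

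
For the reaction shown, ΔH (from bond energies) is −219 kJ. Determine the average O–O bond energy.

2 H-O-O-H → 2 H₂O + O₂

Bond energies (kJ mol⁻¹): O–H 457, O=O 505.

Let D be the O–O bond energy.
Σ(broken) = 4×457 + 2×D = 1828 + 2D
Σ(formed) = 4×457 + 1×505 = 2333
ΔH = Σ(broken) − Σ(formed) = (1828 + 2D) − (2333) = −505 + 2D
Setting this equal to −219 kJ gives 2D = 286, so D = 143 kJ/mol.

D(O–O) ≈ 143 kJ/mol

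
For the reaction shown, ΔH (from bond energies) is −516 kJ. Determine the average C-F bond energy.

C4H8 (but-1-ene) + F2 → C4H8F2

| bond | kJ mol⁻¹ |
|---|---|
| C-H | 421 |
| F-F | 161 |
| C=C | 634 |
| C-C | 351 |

Let D be the C-F bond energy.
Σ(broken) = 2×351 + 8×421 + 1×634 + 1×161 = 4865
Σ(formed) = 3×351 + 2×D + 8×421 = 4421 + 2D
ΔH = Σ(broken) − Σ(formed) = (4865) − (4421 + 2D) = +444 − 2D
Setting this equal to −516 kJ gives 2D = 960, so D = 480 kJ/mol.

D(C-F) ≈ 480 kJ/mol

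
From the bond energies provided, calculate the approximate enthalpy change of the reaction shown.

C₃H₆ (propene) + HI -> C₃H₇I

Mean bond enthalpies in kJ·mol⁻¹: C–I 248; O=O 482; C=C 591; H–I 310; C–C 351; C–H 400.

Bonds broken (reactants):
  C–C: 1 × 351 = 351
  C–H: 6 × 400 = 2400
  C=C: 1 × 591 = 591
  H–I: 1 × 310 = 310
  Σ(broken) = 3652 kJ
Bonds formed (products):
  C–C: 2 × 351 = 702
  C–H: 7 × 400 = 2800
  C–I: 1 × 248 = 248
  Σ(formed) = 3750 kJ
ΔH = Σ(broken) − Σ(formed) = 3652 − 3750 = −98 kJ

ΔH ≈ −98 kJ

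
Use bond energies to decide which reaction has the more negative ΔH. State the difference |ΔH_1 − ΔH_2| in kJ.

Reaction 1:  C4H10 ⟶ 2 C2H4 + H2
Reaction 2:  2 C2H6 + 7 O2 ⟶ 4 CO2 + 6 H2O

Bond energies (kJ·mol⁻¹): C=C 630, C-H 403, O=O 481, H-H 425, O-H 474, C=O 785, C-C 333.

Reaction 1:
  Bonds broken (reactants):
    C-C: 3 × 333 = 999
    C-H: 10 × 403 = 4030
    Σ(broken) = 5029 kJ
  Bonds formed (products):
    C-H: 8 × 403 = 3224
    C=C: 2 × 630 = 1260
    H-H: 1 × 425 = 425
    Σ(formed) = 4909 kJ
  ΔH_1 = 5029 − 4909 = +120 kJ
Reaction 2:
  Bonds broken (reactants):
    C-C: 2 × 333 = 666
    C-H: 12 × 403 = 4836
    O=O: 7 × 481 = 3367
    Σ(broken) = 8869 kJ
  Bonds formed (products):
    C=O: 8 × 785 = 6280
    O-H: 12 × 474 = 5688
    Σ(formed) = 11968 kJ
  ΔH_2 = 8869 − 11968 = −3099 kJ
ΔH_1 − ΔH_2 = +3219 kJ, so reaction 2 has the more negative ΔH; |ΔH_1 − ΔH_2| = 3219 kJ.

Reaction 2, by 3219 kJ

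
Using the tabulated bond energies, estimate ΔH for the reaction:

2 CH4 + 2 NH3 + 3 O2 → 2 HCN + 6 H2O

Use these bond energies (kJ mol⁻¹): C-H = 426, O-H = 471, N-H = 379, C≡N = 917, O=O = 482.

ΔH ≈ −1210 kJ

Bonds broken (reactants):
  C-H: 8 × 426 = 3408
  N-H: 6 × 379 = 2274
  O=O: 3 × 482 = 1446
  Σ(broken) = 7128 kJ
Bonds formed (products):
  C≡N: 2 × 917 = 1834
  C-H: 2 × 426 = 852
  O-H: 12 × 471 = 5652
  Σ(formed) = 8338 kJ
ΔH = Σ(broken) − Σ(formed) = 7128 − 8338 = −1210 kJ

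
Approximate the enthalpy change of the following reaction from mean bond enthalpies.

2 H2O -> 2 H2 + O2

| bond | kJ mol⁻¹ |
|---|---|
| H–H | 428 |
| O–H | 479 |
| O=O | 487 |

ΔH ≈ +573 kJ

Bonds broken (reactants):
  O–H: 4 × 479 = 1916
  Σ(broken) = 1916 kJ
Bonds formed (products):
  H–H: 2 × 428 = 856
  O=O: 1 × 487 = 487
  Σ(formed) = 1343 kJ
ΔH = Σ(broken) − Σ(formed) = 1916 − 1343 = +573 kJ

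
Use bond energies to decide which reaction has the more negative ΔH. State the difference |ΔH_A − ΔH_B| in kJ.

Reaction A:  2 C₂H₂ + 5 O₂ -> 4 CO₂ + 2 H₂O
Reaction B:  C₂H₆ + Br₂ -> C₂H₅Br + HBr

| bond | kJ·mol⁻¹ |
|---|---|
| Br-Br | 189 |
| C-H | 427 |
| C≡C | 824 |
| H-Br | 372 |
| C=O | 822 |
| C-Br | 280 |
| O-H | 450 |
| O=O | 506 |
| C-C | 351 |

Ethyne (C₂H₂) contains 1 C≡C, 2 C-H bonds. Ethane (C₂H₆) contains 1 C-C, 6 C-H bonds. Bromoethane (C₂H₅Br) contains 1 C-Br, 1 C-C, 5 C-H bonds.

Reaction A, by 2454 kJ

Reaction A:
  Bonds broken (reactants):
    C≡C: 2 × 824 = 1648
    C-H: 4 × 427 = 1708
    O=O: 5 × 506 = 2530
    Σ(broken) = 5886 kJ
  Bonds formed (products):
    C=O: 8 × 822 = 6576
    O-H: 4 × 450 = 1800
    Σ(formed) = 8376 kJ
  ΔH_A = 5886 − 8376 = −2490 kJ
Reaction B:
  Bonds broken (reactants):
    Br-Br: 1 × 189 = 189
    C-C: 1 × 351 = 351
    C-H: 6 × 427 = 2562
    Σ(broken) = 3102 kJ
  Bonds formed (products):
    C-Br: 1 × 280 = 280
    C-C: 1 × 351 = 351
    C-H: 5 × 427 = 2135
    H-Br: 1 × 372 = 372
    Σ(formed) = 3138 kJ
  ΔH_B = 3102 − 3138 = −36 kJ
ΔH_A − ΔH_B = −2454 kJ, so reaction A has the more negative ΔH; |ΔH_A − ΔH_B| = 2454 kJ.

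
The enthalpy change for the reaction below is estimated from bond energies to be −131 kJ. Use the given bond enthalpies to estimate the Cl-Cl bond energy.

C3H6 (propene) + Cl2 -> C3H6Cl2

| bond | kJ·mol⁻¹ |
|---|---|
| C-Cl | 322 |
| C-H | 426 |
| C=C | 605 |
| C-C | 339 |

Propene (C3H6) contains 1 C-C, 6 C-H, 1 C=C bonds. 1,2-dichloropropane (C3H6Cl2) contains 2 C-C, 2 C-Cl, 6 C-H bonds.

D(Cl-Cl) ≈ 247 kJ/mol

Let D be the Cl-Cl bond energy.
Σ(broken) = 1×339 + 6×426 + 1×605 + 1×D = 3500 + D
Σ(formed) = 2×339 + 2×322 + 6×426 = 3878
ΔH = Σ(broken) − Σ(formed) = (3500 + D) − (3878) = −378 + D
Setting this equal to −131 kJ gives D = 247 kJ/mol.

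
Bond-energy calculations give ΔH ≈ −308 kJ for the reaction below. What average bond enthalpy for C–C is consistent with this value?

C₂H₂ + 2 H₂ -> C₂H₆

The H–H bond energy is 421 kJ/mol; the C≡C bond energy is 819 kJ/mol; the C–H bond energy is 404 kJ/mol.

D(C–C) ≈ 353 kJ/mol

Let D be the C–C bond energy.
Σ(broken) = 1×819 + 2×404 + 2×421 = 2469
Σ(formed) = 1×D + 6×404 = 2424 + D
ΔH = Σ(broken) − Σ(formed) = (2469) − (2424 + D) = +45 − D
Setting this equal to −308 kJ gives D = 353 kJ/mol.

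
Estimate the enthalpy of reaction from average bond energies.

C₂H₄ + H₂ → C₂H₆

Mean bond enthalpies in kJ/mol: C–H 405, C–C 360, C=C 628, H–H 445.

Bonds broken (reactants):
  C–H: 4 × 405 = 1620
  C=C: 1 × 628 = 628
  H–H: 1 × 445 = 445
  Σ(broken) = 2693 kJ
Bonds formed (products):
  C–C: 1 × 360 = 360
  C–H: 6 × 405 = 2430
  Σ(formed) = 2790 kJ
ΔH = Σ(broken) − Σ(formed) = 2693 − 2790 = −97 kJ

ΔH ≈ −97 kJ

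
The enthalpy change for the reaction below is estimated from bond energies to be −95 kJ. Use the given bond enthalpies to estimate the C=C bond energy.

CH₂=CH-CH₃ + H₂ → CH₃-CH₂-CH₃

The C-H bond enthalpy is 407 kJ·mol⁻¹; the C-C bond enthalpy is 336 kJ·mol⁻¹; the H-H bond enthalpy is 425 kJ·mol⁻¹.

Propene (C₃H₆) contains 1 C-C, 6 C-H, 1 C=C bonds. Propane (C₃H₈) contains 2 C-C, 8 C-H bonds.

D(C=C) ≈ 630 kJ/mol

Let D be the C=C bond energy.
Σ(broken) = 1×336 + 6×407 + 1×D + 1×425 = 3203 + D
Σ(formed) = 2×336 + 8×407 = 3928
ΔH = Σ(broken) − Σ(formed) = (3203 + D) − (3928) = −725 + D
Setting this equal to −95 kJ gives D = 630 kJ/mol.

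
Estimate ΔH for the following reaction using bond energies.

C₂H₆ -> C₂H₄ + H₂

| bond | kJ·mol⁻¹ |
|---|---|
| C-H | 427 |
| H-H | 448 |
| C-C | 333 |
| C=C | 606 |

Bonds broken (reactants):
  C-C: 1 × 333 = 333
  C-H: 6 × 427 = 2562
  Σ(broken) = 2895 kJ
Bonds formed (products):
  C-H: 4 × 427 = 1708
  C=C: 1 × 606 = 606
  H-H: 1 × 448 = 448
  Σ(formed) = 2762 kJ
ΔH = Σ(broken) − Σ(formed) = 2895 − 2762 = +133 kJ

ΔH ≈ +133 kJ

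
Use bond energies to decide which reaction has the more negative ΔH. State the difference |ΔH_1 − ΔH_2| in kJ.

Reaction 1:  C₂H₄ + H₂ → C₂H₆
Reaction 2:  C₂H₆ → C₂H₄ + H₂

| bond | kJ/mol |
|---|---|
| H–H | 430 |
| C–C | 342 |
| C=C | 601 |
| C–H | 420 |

Reaction 1:
  Bonds broken (reactants):
    C–H: 4 × 420 = 1680
    C=C: 1 × 601 = 601
    H–H: 1 × 430 = 430
    Σ(broken) = 2711 kJ
  Bonds formed (products):
    C–C: 1 × 342 = 342
    C–H: 6 × 420 = 2520
    Σ(formed) = 2862 kJ
  ΔH_1 = 2711 − 2862 = −151 kJ
Reaction 2:
  Bonds broken (reactants):
    C–C: 1 × 342 = 342
    C–H: 6 × 420 = 2520
    Σ(broken) = 2862 kJ
  Bonds formed (products):
    C–H: 4 × 420 = 1680
    C=C: 1 × 601 = 601
    H–H: 1 × 430 = 430
    Σ(formed) = 2711 kJ
  ΔH_2 = 2862 − 2711 = +151 kJ
ΔH_1 − ΔH_2 = −302 kJ, so reaction 1 has the more negative ΔH; |ΔH_1 − ΔH_2| = 302 kJ.

Reaction 1, by 302 kJ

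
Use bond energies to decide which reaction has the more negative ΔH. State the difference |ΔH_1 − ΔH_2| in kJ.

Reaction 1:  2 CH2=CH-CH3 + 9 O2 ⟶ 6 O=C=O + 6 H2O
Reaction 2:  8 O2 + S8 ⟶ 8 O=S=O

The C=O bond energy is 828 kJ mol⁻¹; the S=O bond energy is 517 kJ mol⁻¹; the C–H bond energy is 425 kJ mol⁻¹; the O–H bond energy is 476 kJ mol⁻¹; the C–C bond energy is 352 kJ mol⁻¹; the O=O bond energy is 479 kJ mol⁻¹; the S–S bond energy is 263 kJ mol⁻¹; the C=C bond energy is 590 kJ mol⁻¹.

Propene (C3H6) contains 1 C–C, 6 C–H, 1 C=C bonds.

Reaction 1:
  Bonds broken (reactants):
    C–C: 2 × 352 = 704
    C–H: 12 × 425 = 5100
    C=C: 2 × 590 = 1180
    O=O: 9 × 479 = 4311
    Σ(broken) = 11295 kJ
  Bonds formed (products):
    C=O: 12 × 828 = 9936
    O–H: 12 × 476 = 5712
    Σ(formed) = 15648 kJ
  ΔH_1 = 11295 − 15648 = −4353 kJ
Reaction 2:
  Bonds broken (reactants):
    O=O: 8 × 479 = 3832
    S–S: 8 × 263 = 2104
    Σ(broken) = 5936 kJ
  Bonds formed (products):
    S=O: 16 × 517 = 8272
    Σ(formed) = 8272 kJ
  ΔH_2 = 5936 − 8272 = −2336 kJ
ΔH_1 − ΔH_2 = −2017 kJ, so reaction 1 has the more negative ΔH; |ΔH_1 − ΔH_2| = 2017 kJ.

Reaction 1, by 2017 kJ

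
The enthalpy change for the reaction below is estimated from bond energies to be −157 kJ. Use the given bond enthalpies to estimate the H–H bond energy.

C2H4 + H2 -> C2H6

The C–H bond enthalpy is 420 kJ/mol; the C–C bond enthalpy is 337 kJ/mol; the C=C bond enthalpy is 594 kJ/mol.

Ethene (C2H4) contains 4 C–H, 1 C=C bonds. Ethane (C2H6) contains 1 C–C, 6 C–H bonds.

D(H–H) ≈ 426 kJ/mol

Let D be the H–H bond energy.
Σ(broken) = 4×420 + 1×594 + 1×D = 2274 + D
Σ(formed) = 1×337 + 6×420 = 2857
ΔH = Σ(broken) − Σ(formed) = (2274 + D) − (2857) = −583 + D
Setting this equal to −157 kJ gives D = 426 kJ/mol.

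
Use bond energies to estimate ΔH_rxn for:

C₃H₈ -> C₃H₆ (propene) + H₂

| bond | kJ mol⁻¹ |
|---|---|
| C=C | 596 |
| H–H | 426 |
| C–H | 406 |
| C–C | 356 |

Bonds broken (reactants):
  C–C: 2 × 356 = 712
  C–H: 8 × 406 = 3248
  Σ(broken) = 3960 kJ
Bonds formed (products):
  C–C: 1 × 356 = 356
  C–H: 6 × 406 = 2436
  C=C: 1 × 596 = 596
  H–H: 1 × 426 = 426
  Σ(formed) = 3814 kJ
ΔH = Σ(broken) − Σ(formed) = 3960 − 3814 = +146 kJ

ΔH ≈ +146 kJ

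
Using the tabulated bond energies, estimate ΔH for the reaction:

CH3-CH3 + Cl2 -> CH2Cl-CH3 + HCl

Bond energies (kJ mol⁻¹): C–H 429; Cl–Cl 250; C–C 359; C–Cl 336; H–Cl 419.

Bonds broken (reactants):
  C–C: 1 × 359 = 359
  C–H: 6 × 429 = 2574
  Cl–Cl: 1 × 250 = 250
  Σ(broken) = 3183 kJ
Bonds formed (products):
  C–C: 1 × 359 = 359
  C–Cl: 1 × 336 = 336
  C–H: 5 × 429 = 2145
  H–Cl: 1 × 419 = 419
  Σ(formed) = 3259 kJ
ΔH = Σ(broken) − Σ(formed) = 3183 − 3259 = −76 kJ

ΔH ≈ −76 kJ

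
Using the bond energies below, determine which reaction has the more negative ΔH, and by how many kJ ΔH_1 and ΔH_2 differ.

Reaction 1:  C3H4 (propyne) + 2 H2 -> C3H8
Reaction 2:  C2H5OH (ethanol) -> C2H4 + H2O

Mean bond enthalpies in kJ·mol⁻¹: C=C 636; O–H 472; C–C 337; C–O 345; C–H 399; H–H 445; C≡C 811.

Reaction 1:
  Bonds broken (reactants):
    C≡C: 1 × 811 = 811
    C–C: 1 × 337 = 337
    C–H: 4 × 399 = 1596
    H–H: 2 × 445 = 890
    Σ(broken) = 3634 kJ
  Bonds formed (products):
    C–C: 2 × 337 = 674
    C–H: 8 × 399 = 3192
    Σ(formed) = 3866 kJ
  ΔH_1 = 3634 − 3866 = −232 kJ
Reaction 2:
  Bonds broken (reactants):
    C–C: 1 × 337 = 337
    C–H: 5 × 399 = 1995
    C–O: 1 × 345 = 345
    O–H: 1 × 472 = 472
    Σ(broken) = 3149 kJ
  Bonds formed (products):
    C–H: 4 × 399 = 1596
    C=C: 1 × 636 = 636
    O–H: 2 × 472 = 944
    Σ(formed) = 3176 kJ
  ΔH_2 = 3149 − 3176 = −27 kJ
ΔH_1 − ΔH_2 = −205 kJ, so reaction 1 has the more negative ΔH; |ΔH_1 − ΔH_2| = 205 kJ.

Reaction 1, by 205 kJ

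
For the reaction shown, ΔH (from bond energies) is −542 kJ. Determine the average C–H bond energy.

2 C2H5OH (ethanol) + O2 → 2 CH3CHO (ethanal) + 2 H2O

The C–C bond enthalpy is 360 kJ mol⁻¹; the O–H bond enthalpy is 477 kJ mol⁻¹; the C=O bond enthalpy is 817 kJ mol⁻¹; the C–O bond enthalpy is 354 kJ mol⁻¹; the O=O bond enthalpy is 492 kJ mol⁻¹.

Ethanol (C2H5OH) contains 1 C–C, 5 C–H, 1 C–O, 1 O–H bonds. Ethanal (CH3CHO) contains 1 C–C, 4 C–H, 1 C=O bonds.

Let D be the C–H bond energy.
Σ(broken) = 2×360 + 10×D + 2×354 + 2×477 + 1×492 = 2874 + 10D
Σ(formed) = 2×360 + 8×D + 2×817 + 4×477 = 4262 + 8D
ΔH = Σ(broken) − Σ(formed) = (2874 + 10D) − (4262 + 8D) = −1388 + 2D
Setting this equal to −542 kJ gives 2D = 846, so D = 423 kJ/mol.

D(C–H) ≈ 423 kJ/mol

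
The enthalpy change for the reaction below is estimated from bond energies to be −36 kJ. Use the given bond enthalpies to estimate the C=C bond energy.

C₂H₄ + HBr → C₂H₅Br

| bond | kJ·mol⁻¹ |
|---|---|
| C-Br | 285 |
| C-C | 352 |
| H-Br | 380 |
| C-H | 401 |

Let D be the C=C bond energy.
Σ(broken) = 4×401 + 1×D + 1×380 = 1984 + D
Σ(formed) = 1×285 + 1×352 + 5×401 = 2642
ΔH = Σ(broken) − Σ(formed) = (1984 + D) − (2642) = −658 + D
Setting this equal to −36 kJ gives D = 622 kJ/mol.

D(C=C) ≈ 622 kJ/mol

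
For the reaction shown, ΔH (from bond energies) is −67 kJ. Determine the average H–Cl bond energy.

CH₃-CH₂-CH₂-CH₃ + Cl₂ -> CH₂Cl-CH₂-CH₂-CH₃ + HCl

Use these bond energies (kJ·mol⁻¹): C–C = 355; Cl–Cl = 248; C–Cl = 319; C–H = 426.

Let D be the H–Cl bond energy.
Σ(broken) = 3×355 + 10×426 + 1×248 = 5573
Σ(formed) = 3×355 + 1×319 + 9×426 + 1×D = 5218 + D
ΔH = Σ(broken) − Σ(formed) = (5573) − (5218 + D) = +355 − D
Setting this equal to −67 kJ gives D = 422 kJ/mol.

D(H–Cl) ≈ 422 kJ/mol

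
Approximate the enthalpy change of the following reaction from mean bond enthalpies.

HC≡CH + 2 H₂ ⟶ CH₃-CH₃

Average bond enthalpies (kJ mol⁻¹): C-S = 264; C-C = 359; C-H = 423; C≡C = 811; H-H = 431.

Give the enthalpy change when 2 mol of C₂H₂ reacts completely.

Bonds broken (reactants):
  C≡C: 1 × 811 = 811
  C-H: 2 × 423 = 846
  H-H: 2 × 431 = 862
  Σ(broken) = 2519 kJ
Bonds formed (products):
  C-C: 1 × 359 = 359
  C-H: 6 × 423 = 2538
  Σ(formed) = 2897 kJ
ΔH = Σ(broken) − Σ(formed) = 2519 − 2897 = −378 kJ
For 2× the reaction as written: 2 × (−378) = −756 kJ

ΔH = −756 kJ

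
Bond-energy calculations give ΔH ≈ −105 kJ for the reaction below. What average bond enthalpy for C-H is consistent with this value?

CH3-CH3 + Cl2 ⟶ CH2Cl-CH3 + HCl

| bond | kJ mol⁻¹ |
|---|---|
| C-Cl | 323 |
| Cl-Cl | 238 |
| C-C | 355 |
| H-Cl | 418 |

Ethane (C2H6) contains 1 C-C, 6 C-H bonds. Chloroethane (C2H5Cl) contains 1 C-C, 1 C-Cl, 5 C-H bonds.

D(C-H) ≈ 398 kJ/mol

Let D be the C-H bond energy.
Σ(broken) = 1×355 + 6×D + 1×238 = 593 + 6D
Σ(formed) = 1×355 + 1×323 + 5×D + 1×418 = 1096 + 5D
ΔH = Σ(broken) − Σ(formed) = (593 + 6D) − (1096 + 5D) = −503 + D
Setting this equal to −105 kJ gives D = 398 kJ/mol.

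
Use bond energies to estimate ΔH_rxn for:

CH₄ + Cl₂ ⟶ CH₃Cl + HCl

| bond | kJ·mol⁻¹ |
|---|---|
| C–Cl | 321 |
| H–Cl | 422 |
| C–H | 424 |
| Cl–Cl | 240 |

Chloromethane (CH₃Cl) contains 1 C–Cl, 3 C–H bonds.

ΔH ≈ −79 kJ

Bonds broken (reactants):
  C–H: 4 × 424 = 1696
  Cl–Cl: 1 × 240 = 240
  Σ(broken) = 1936 kJ
Bonds formed (products):
  C–Cl: 1 × 321 = 321
  C–H: 3 × 424 = 1272
  H–Cl: 1 × 422 = 422
  Σ(formed) = 2015 kJ
ΔH = Σ(broken) − Σ(formed) = 1936 − 2015 = −79 kJ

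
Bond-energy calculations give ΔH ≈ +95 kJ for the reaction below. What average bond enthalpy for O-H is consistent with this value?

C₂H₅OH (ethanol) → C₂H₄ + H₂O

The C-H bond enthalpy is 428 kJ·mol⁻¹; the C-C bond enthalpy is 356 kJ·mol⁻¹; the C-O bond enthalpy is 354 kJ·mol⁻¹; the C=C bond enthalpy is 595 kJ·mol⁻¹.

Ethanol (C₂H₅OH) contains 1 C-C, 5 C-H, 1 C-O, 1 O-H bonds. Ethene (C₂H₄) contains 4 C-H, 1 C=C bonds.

D(O-H) ≈ 448 kJ/mol

Let D be the O-H bond energy.
Σ(broken) = 1×356 + 5×428 + 1×354 + 1×D = 2850 + D
Σ(formed) = 4×428 + 1×595 + 2×D = 2307 + 2D
ΔH = Σ(broken) − Σ(formed) = (2850 + D) − (2307 + 2D) = +543 − D
Setting this equal to +95 kJ gives D = 448 kJ/mol.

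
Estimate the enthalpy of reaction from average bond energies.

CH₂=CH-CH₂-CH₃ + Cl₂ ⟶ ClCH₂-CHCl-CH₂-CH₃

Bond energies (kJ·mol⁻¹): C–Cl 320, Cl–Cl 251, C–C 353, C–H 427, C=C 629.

ΔH ≈ −113 kJ

Bonds broken (reactants):
  C–C: 2 × 353 = 706
  C–H: 8 × 427 = 3416
  C=C: 1 × 629 = 629
  Cl–Cl: 1 × 251 = 251
  Σ(broken) = 5002 kJ
Bonds formed (products):
  C–C: 3 × 353 = 1059
  C–Cl: 2 × 320 = 640
  C–H: 8 × 427 = 3416
  Σ(formed) = 5115 kJ
ΔH = Σ(broken) − Σ(formed) = 5002 − 5115 = −113 kJ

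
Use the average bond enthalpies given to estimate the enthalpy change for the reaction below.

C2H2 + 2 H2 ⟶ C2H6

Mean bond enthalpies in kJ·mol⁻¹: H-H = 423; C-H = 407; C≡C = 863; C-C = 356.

Bonds broken (reactants):
  C≡C: 1 × 863 = 863
  C-H: 2 × 407 = 814
  H-H: 2 × 423 = 846
  Σ(broken) = 2523 kJ
Bonds formed (products):
  C-C: 1 × 356 = 356
  C-H: 6 × 407 = 2442
  Σ(formed) = 2798 kJ
ΔH = Σ(broken) − Σ(formed) = 2523 − 2798 = −275 kJ

ΔH ≈ −275 kJ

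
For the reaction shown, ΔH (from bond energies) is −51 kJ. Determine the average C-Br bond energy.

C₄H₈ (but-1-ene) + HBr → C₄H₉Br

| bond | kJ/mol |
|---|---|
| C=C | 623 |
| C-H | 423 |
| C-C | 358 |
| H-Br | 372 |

D(C-Br) ≈ 265 kJ/mol

Let D be the C-Br bond energy.
Σ(broken) = 2×358 + 8×423 + 1×623 + 1×372 = 5095
Σ(formed) = 1×D + 3×358 + 9×423 = 4881 + D
ΔH = Σ(broken) − Σ(formed) = (5095) − (4881 + D) = +214 − D
Setting this equal to −51 kJ gives D = 265 kJ/mol.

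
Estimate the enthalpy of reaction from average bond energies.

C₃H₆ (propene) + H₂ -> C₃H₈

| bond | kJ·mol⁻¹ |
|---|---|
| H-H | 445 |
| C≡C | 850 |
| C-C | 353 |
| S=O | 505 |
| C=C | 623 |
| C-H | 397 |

Bonds broken (reactants):
  C-C: 1 × 353 = 353
  C-H: 6 × 397 = 2382
  C=C: 1 × 623 = 623
  H-H: 1 × 445 = 445
  Σ(broken) = 3803 kJ
Bonds formed (products):
  C-C: 2 × 353 = 706
  C-H: 8 × 397 = 3176
  Σ(formed) = 3882 kJ
ΔH = Σ(broken) − Σ(formed) = 3803 − 3882 = −79 kJ

ΔH ≈ −79 kJ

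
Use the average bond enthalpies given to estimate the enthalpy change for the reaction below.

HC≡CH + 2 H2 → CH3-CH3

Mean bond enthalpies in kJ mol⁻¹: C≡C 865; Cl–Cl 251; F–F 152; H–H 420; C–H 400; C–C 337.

ΔH ≈ −232 kJ

Bonds broken (reactants):
  C≡C: 1 × 865 = 865
  C–H: 2 × 400 = 800
  H–H: 2 × 420 = 840
  Σ(broken) = 2505 kJ
Bonds formed (products):
  C–C: 1 × 337 = 337
  C–H: 6 × 400 = 2400
  Σ(formed) = 2737 kJ
ΔH = Σ(broken) − Σ(formed) = 2505 − 2737 = −232 kJ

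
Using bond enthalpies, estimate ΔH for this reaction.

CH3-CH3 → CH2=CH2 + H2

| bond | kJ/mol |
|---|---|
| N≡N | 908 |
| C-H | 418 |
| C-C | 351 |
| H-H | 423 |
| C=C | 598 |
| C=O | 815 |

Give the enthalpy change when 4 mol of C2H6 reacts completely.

ΔH = +664 kJ

Bonds broken (reactants):
  C-C: 1 × 351 = 351
  C-H: 6 × 418 = 2508
  Σ(broken) = 2859 kJ
Bonds formed (products):
  C-H: 4 × 418 = 1672
  C=C: 1 × 598 = 598
  H-H: 1 × 423 = 423
  Σ(formed) = 2693 kJ
ΔH = Σ(broken) − Σ(formed) = 2859 − 2693 = +166 kJ
For 4× the reaction as written: 4 × (+166) = +664 kJ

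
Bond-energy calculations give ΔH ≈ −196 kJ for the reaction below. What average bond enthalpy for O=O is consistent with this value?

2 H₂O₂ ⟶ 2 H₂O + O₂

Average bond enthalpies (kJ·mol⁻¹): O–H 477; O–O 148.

D(O=O) ≈ 492 kJ/mol

Let D be the O=O bond energy.
Σ(broken) = 4×477 + 2×148 = 2204
Σ(formed) = 4×477 + 1×D = 1908 + D
ΔH = Σ(broken) − Σ(formed) = (2204) − (1908 + D) = +296 − D
Setting this equal to −196 kJ gives D = 492 kJ/mol.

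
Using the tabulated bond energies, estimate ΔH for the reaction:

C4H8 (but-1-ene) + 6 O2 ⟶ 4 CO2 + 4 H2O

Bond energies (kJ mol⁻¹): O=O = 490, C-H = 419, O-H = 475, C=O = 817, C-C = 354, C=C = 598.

Bonds broken (reactants):
  C-C: 2 × 354 = 708
  C-H: 8 × 419 = 3352
  C=C: 1 × 598 = 598
  O=O: 6 × 490 = 2940
  Σ(broken) = 7598 kJ
Bonds formed (products):
  C=O: 8 × 817 = 6536
  O-H: 8 × 475 = 3800
  Σ(formed) = 10336 kJ
ΔH = Σ(broken) − Σ(formed) = 7598 − 10336 = −2738 kJ

ΔH ≈ −2738 kJ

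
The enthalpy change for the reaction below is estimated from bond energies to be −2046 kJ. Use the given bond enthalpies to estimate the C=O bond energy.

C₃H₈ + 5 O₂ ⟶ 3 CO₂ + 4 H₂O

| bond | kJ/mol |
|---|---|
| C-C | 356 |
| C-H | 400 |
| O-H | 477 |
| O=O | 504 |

D(C=O) ≈ 777 kJ/mol

Let D be the C=O bond energy.
Σ(broken) = 2×356 + 8×400 + 5×504 = 6432
Σ(formed) = 6×D + 8×477 = 3816 + 6D
ΔH = Σ(broken) − Σ(formed) = (6432) − (3816 + 6D) = +2616 − 6D
Setting this equal to −2046 kJ gives 6D = 4662, so D = 777 kJ/mol.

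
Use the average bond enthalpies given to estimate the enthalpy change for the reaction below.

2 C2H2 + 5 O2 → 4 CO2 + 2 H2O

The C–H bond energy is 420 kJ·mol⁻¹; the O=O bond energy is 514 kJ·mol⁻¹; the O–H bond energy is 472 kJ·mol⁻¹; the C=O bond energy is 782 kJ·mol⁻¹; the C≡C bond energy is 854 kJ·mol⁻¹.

Bonds broken (reactants):
  C≡C: 2 × 854 = 1708
  C–H: 4 × 420 = 1680
  O=O: 5 × 514 = 2570
  Σ(broken) = 5958 kJ
Bonds formed (products):
  C=O: 8 × 782 = 6256
  O–H: 4 × 472 = 1888
  Σ(formed) = 8144 kJ
ΔH = Σ(broken) − Σ(formed) = 5958 − 8144 = −2186 kJ

ΔH ≈ −2186 kJ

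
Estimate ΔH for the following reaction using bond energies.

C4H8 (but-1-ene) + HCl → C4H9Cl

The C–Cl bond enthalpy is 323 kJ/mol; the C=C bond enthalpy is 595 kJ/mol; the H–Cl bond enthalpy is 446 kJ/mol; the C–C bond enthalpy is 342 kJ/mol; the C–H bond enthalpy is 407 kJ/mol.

Bonds broken (reactants):
  C–C: 2 × 342 = 684
  C–H: 8 × 407 = 3256
  C=C: 1 × 595 = 595
  H–Cl: 1 × 446 = 446
  Σ(broken) = 4981 kJ
Bonds formed (products):
  C–C: 3 × 342 = 1026
  C–Cl: 1 × 323 = 323
  C–H: 9 × 407 = 3663
  Σ(formed) = 5012 kJ
ΔH = Σ(broken) − Σ(formed) = 4981 − 5012 = −31 kJ

ΔH ≈ −31 kJ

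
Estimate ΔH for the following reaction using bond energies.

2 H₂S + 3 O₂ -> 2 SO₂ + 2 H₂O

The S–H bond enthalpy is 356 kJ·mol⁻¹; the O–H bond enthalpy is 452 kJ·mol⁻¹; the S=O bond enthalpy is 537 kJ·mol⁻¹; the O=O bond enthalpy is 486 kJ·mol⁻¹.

Bonds broken (reactants):
  O=O: 3 × 486 = 1458
  S–H: 4 × 356 = 1424
  Σ(broken) = 2882 kJ
Bonds formed (products):
  O–H: 4 × 452 = 1808
  S=O: 4 × 537 = 2148
  Σ(formed) = 3956 kJ
ΔH = Σ(broken) − Σ(formed) = 2882 − 3956 = −1074 kJ

ΔH ≈ −1074 kJ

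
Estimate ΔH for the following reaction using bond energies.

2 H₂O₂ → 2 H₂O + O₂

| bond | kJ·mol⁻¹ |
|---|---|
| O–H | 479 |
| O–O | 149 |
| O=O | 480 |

ΔH ≈ −182 kJ

Bonds broken (reactants):
  O–H: 4 × 479 = 1916
  O–O: 2 × 149 = 298
  Σ(broken) = 2214 kJ
Bonds formed (products):
  O–H: 4 × 479 = 1916
  O=O: 1 × 480 = 480
  Σ(formed) = 2396 kJ
ΔH = Σ(broken) − Σ(formed) = 2214 − 2396 = −182 kJ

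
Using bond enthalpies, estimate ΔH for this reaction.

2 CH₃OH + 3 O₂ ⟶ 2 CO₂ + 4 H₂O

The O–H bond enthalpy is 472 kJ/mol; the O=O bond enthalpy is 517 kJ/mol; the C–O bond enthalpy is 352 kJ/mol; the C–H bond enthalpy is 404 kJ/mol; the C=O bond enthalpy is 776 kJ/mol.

Bonds broken (reactants):
  C–H: 6 × 404 = 2424
  C–O: 2 × 352 = 704
  O–H: 2 × 472 = 944
  O=O: 3 × 517 = 1551
  Σ(broken) = 5623 kJ
Bonds formed (products):
  C=O: 4 × 776 = 3104
  O–H: 8 × 472 = 3776
  Σ(formed) = 6880 kJ
ΔH = Σ(broken) − Σ(formed) = 5623 − 6880 = −1257 kJ

ΔH ≈ −1257 kJ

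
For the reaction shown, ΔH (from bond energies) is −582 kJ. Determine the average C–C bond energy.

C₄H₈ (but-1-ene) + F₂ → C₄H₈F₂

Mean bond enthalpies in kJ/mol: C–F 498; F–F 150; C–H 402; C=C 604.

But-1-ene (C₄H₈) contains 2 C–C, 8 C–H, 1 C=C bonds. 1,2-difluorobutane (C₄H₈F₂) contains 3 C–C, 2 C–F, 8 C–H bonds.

Let D be the C–C bond energy.
Σ(broken) = 2×D + 8×402 + 1×604 + 1×150 = 3970 + 2D
Σ(formed) = 3×D + 2×498 + 8×402 = 4212 + 3D
ΔH = Σ(broken) − Σ(formed) = (3970 + 2D) − (4212 + 3D) = −242 − D
Setting this equal to −582 kJ gives D = 340 kJ/mol.

D(C–C) ≈ 340 kJ/mol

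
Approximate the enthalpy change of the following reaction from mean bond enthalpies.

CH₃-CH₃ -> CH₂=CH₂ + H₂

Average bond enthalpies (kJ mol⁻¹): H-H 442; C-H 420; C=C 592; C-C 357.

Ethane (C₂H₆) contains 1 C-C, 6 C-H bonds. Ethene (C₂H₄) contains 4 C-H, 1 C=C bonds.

ΔH ≈ +163 kJ

Bonds broken (reactants):
  C-C: 1 × 357 = 357
  C-H: 6 × 420 = 2520
  Σ(broken) = 2877 kJ
Bonds formed (products):
  C-H: 4 × 420 = 1680
  C=C: 1 × 592 = 592
  H-H: 1 × 442 = 442
  Σ(formed) = 2714 kJ
ΔH = Σ(broken) − Σ(formed) = 2877 − 2714 = +163 kJ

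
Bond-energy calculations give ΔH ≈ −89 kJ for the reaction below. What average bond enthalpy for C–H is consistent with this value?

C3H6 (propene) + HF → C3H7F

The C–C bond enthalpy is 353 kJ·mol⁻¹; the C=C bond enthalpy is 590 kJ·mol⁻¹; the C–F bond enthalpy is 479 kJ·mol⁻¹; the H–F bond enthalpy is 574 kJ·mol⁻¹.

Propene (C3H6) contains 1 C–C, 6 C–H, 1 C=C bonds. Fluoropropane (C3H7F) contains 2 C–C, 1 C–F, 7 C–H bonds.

D(C–H) ≈ 421 kJ/mol

Let D be the C–H bond energy.
Σ(broken) = 1×353 + 6×D + 1×590 + 1×574 = 1517 + 6D
Σ(formed) = 2×353 + 1×479 + 7×D = 1185 + 7D
ΔH = Σ(broken) − Σ(formed) = (1517 + 6D) − (1185 + 7D) = +332 − D
Setting this equal to −89 kJ gives D = 421 kJ/mol.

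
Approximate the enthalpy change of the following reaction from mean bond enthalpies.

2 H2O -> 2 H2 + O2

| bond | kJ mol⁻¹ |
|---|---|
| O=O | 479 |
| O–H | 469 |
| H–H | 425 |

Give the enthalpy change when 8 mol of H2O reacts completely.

ΔH = +2188 kJ

Bonds broken (reactants):
  O–H: 4 × 469 = 1876
  Σ(broken) = 1876 kJ
Bonds formed (products):
  H–H: 2 × 425 = 850
  O=O: 1 × 479 = 479
  Σ(formed) = 1329 kJ
ΔH = Σ(broken) − Σ(formed) = 1876 − 1329 = +547 kJ
For 4× the reaction as written: 4 × (+547) = +2188 kJ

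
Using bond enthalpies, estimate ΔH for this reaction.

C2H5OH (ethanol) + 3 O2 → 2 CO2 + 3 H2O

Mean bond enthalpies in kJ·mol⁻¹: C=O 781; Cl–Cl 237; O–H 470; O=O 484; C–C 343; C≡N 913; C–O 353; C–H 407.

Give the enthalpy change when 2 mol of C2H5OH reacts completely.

Bonds broken (reactants):
  C–C: 1 × 343 = 343
  C–H: 5 × 407 = 2035
  C–O: 1 × 353 = 353
  O–H: 1 × 470 = 470
  O=O: 3 × 484 = 1452
  Σ(broken) = 4653 kJ
Bonds formed (products):
  C=O: 4 × 781 = 3124
  O–H: 6 × 470 = 2820
  Σ(formed) = 5944 kJ
ΔH = Σ(broken) − Σ(formed) = 4653 − 5944 = −1291 kJ
For 2× the reaction as written: 2 × (−1291) = −2582 kJ

ΔH = −2582 kJ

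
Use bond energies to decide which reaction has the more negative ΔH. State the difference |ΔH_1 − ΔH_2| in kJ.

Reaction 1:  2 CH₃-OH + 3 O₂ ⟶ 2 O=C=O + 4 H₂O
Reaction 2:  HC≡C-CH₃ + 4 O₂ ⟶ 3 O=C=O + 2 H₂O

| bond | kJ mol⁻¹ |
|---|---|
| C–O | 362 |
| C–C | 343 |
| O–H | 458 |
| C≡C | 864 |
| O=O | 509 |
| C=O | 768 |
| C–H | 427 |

Reaction 2, by 482 kJ

Reaction 1:
  Bonds broken (reactants):
    C–H: 6 × 427 = 2562
    C–O: 2 × 362 = 724
    O–H: 2 × 458 = 916
    O=O: 3 × 509 = 1527
    Σ(broken) = 5729 kJ
  Bonds formed (products):
    C=O: 4 × 768 = 3072
    O–H: 8 × 458 = 3664
    Σ(formed) = 6736 kJ
  ΔH_1 = 5729 − 6736 = −1007 kJ
Reaction 2:
  Bonds broken (reactants):
    C≡C: 1 × 864 = 864
    C–C: 1 × 343 = 343
    C–H: 4 × 427 = 1708
    O=O: 4 × 509 = 2036
    Σ(broken) = 4951 kJ
  Bonds formed (products):
    C=O: 6 × 768 = 4608
    O–H: 4 × 458 = 1832
    Σ(formed) = 6440 kJ
  ΔH_2 = 4951 − 6440 = −1489 kJ
ΔH_1 − ΔH_2 = +482 kJ, so reaction 2 has the more negative ΔH; |ΔH_1 − ΔH_2| = 482 kJ.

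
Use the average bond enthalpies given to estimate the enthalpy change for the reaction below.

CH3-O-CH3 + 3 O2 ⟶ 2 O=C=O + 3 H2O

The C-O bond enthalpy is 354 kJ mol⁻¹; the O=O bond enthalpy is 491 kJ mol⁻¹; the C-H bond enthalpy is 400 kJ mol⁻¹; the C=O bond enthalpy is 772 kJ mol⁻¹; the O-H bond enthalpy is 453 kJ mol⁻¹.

Bonds broken (reactants):
  C-H: 6 × 400 = 2400
  C-O: 2 × 354 = 708
  O=O: 3 × 491 = 1473
  Σ(broken) = 4581 kJ
Bonds formed (products):
  C=O: 4 × 772 = 3088
  O-H: 6 × 453 = 2718
  Σ(formed) = 5806 kJ
ΔH = Σ(broken) − Σ(formed) = 4581 − 5806 = −1225 kJ

ΔH ≈ −1225 kJ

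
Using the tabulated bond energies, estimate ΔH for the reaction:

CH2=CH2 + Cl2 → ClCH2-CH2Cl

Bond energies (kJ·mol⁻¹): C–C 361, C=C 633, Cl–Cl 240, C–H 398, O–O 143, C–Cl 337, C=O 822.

ΔH ≈ −162 kJ

Bonds broken (reactants):
  C–H: 4 × 398 = 1592
  C=C: 1 × 633 = 633
  Cl–Cl: 1 × 240 = 240
  Σ(broken) = 2465 kJ
Bonds formed (products):
  C–C: 1 × 361 = 361
  C–Cl: 2 × 337 = 674
  C–H: 4 × 398 = 1592
  Σ(formed) = 2627 kJ
ΔH = Σ(broken) − Σ(formed) = 2465 − 2627 = −162 kJ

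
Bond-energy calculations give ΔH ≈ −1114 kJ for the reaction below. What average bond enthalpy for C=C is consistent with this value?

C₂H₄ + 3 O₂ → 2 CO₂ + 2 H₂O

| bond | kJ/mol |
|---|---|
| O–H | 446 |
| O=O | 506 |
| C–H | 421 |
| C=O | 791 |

D(C=C) ≈ 632 kJ/mol

Let D be the C=C bond energy.
Σ(broken) = 4×421 + 1×D + 3×506 = 3202 + D
Σ(formed) = 4×791 + 4×446 = 4948
ΔH = Σ(broken) − Σ(formed) = (3202 + D) − (4948) = −1746 + D
Setting this equal to −1114 kJ gives D = 632 kJ/mol.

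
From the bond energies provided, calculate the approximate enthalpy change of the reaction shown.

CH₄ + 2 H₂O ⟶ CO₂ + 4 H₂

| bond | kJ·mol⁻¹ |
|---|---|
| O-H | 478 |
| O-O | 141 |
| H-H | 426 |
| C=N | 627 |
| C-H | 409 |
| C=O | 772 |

Bonds broken (reactants):
  C-H: 4 × 409 = 1636
  O-H: 4 × 478 = 1912
  Σ(broken) = 3548 kJ
Bonds formed (products):
  C=O: 2 × 772 = 1544
  H-H: 4 × 426 = 1704
  Σ(formed) = 3248 kJ
ΔH = Σ(broken) − Σ(formed) = 3548 − 3248 = +300 kJ

ΔH ≈ +300 kJ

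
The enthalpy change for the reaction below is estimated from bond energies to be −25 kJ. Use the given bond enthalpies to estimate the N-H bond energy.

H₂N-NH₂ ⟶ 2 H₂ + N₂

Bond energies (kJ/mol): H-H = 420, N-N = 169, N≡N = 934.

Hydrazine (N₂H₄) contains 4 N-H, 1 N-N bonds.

D(N-H) ≈ 395 kJ/mol

Let D be the N-H bond energy.
Σ(broken) = 4×D + 1×169 = 169 + 4D
Σ(formed) = 2×420 + 1×934 = 1774
ΔH = Σ(broken) − Σ(formed) = (169 + 4D) − (1774) = −1605 + 4D
Setting this equal to −25 kJ gives 4D = 1580, so D = 395 kJ/mol.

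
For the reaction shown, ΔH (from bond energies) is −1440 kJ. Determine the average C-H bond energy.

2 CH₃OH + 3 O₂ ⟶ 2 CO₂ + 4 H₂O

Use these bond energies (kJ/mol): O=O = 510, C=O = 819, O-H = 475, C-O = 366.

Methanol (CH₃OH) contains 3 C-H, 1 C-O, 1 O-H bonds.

Let D be the C-H bond energy.
Σ(broken) = 6×D + 2×366 + 2×475 + 3×510 = 3212 + 6D
Σ(formed) = 4×819 + 8×475 = 7076
ΔH = Σ(broken) − Σ(formed) = (3212 + 6D) − (7076) = −3864 + 6D
Setting this equal to −1440 kJ gives 6D = 2424, so D = 404 kJ/mol.

D(C-H) ≈ 404 kJ/mol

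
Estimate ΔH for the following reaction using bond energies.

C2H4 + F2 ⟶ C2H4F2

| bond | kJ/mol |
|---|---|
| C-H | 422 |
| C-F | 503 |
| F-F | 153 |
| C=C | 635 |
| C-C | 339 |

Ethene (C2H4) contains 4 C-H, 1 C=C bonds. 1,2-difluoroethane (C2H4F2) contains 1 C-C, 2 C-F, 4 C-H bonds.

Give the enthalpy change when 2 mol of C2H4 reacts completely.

ΔH = −1114 kJ

Bonds broken (reactants):
  C-H: 4 × 422 = 1688
  C=C: 1 × 635 = 635
  F-F: 1 × 153 = 153
  Σ(broken) = 2476 kJ
Bonds formed (products):
  C-C: 1 × 339 = 339
  C-F: 2 × 503 = 1006
  C-H: 4 × 422 = 1688
  Σ(formed) = 3033 kJ
ΔH = Σ(broken) − Σ(formed) = 2476 − 3033 = −557 kJ
For 2× the reaction as written: 2 × (−557) = −1114 kJ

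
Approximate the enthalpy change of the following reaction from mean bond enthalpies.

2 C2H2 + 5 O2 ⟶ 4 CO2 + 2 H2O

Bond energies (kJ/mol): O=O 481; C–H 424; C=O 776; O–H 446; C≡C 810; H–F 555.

ΔH ≈ −2271 kJ

Bonds broken (reactants):
  C≡C: 2 × 810 = 1620
  C–H: 4 × 424 = 1696
  O=O: 5 × 481 = 2405
  Σ(broken) = 5721 kJ
Bonds formed (products):
  C=O: 8 × 776 = 6208
  O–H: 4 × 446 = 1784
  Σ(formed) = 7992 kJ
ΔH = Σ(broken) − Σ(formed) = 5721 − 7992 = −2271 kJ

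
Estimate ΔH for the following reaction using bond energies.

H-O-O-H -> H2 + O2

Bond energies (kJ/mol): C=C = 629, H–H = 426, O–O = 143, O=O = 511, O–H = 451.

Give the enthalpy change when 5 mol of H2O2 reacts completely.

ΔH = +540 kJ

Bonds broken (reactants):
  O–H: 2 × 451 = 902
  O–O: 1 × 143 = 143
  Σ(broken) = 1045 kJ
Bonds formed (products):
  H–H: 1 × 426 = 426
  O=O: 1 × 511 = 511
  Σ(formed) = 937 kJ
ΔH = Σ(broken) − Σ(formed) = 1045 − 937 = +108 kJ
For 5× the reaction as written: 5 × (+108) = +540 kJ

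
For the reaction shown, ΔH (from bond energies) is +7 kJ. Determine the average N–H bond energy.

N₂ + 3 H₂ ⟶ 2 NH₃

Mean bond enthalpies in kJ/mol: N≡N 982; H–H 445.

Let D be the N–H bond energy.
Σ(broken) = 3×445 + 1×982 = 2317
Σ(formed) = 6×D = 6D
ΔH = Σ(broken) − Σ(formed) = (2317) − (6D) = +2317 − 6D
Setting this equal to +7 kJ gives 6D = 2310, so D = 385 kJ/mol.

D(N–H) ≈ 385 kJ/mol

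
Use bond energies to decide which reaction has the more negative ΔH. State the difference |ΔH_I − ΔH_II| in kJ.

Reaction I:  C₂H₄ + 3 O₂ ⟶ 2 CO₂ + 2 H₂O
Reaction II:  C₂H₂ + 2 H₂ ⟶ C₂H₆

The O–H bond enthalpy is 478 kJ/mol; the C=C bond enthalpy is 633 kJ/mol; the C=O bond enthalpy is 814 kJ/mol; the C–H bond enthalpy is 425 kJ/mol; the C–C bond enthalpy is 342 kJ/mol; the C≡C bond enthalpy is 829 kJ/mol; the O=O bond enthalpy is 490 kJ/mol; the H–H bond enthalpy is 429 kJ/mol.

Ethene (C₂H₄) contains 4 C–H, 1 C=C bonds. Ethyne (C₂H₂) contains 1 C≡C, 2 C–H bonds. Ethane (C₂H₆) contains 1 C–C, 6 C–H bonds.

Reaction I:
  Bonds broken (reactants):
    C–H: 4 × 425 = 1700
    C=C: 1 × 633 = 633
    O=O: 3 × 490 = 1470
    Σ(broken) = 3803 kJ
  Bonds formed (products):
    C=O: 4 × 814 = 3256
    O–H: 4 × 478 = 1912
    Σ(formed) = 5168 kJ
  ΔH_I = 3803 − 5168 = −1365 kJ
Reaction II:
  Bonds broken (reactants):
    C≡C: 1 × 829 = 829
    C–H: 2 × 425 = 850
    H–H: 2 × 429 = 858
    Σ(broken) = 2537 kJ
  Bonds formed (products):
    C–C: 1 × 342 = 342
    C–H: 6 × 425 = 2550
    Σ(formed) = 2892 kJ
  ΔH_II = 2537 − 2892 = −355 kJ
ΔH_I − ΔH_II = −1010 kJ, so reaction I has the more negative ΔH; |ΔH_I − ΔH_II| = 1010 kJ.

Reaction I, by 1010 kJ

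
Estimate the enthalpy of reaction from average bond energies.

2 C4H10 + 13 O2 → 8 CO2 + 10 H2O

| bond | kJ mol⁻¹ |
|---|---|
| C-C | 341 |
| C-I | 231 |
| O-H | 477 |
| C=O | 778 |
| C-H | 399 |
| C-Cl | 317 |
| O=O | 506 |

ΔH ≈ −5384 kJ

Bonds broken (reactants):
  C-C: 6 × 341 = 2046
  C-H: 20 × 399 = 7980
  O=O: 13 × 506 = 6578
  Σ(broken) = 16604 kJ
Bonds formed (products):
  C=O: 16 × 778 = 12448
  O-H: 20 × 477 = 9540
  Σ(formed) = 21988 kJ
ΔH = Σ(broken) − Σ(formed) = 16604 − 21988 = −5384 kJ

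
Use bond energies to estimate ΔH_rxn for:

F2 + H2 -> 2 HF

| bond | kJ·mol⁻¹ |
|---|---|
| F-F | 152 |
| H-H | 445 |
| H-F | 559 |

Bonds broken (reactants):
  F-F: 1 × 152 = 152
  H-H: 1 × 445 = 445
  Σ(broken) = 597 kJ
Bonds formed (products):
  H-F: 2 × 559 = 1118
  Σ(formed) = 1118 kJ
ΔH = Σ(broken) − Σ(formed) = 597 − 1118 = −521 kJ

ΔH ≈ −521 kJ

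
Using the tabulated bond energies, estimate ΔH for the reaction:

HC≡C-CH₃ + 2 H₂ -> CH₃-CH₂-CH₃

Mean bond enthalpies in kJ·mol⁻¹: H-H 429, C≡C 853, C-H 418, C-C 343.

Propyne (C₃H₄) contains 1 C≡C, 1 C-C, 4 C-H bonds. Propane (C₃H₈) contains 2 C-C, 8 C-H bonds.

Bonds broken (reactants):
  C≡C: 1 × 853 = 853
  C-C: 1 × 343 = 343
  C-H: 4 × 418 = 1672
  H-H: 2 × 429 = 858
  Σ(broken) = 3726 kJ
Bonds formed (products):
  C-C: 2 × 343 = 686
  C-H: 8 × 418 = 3344
  Σ(formed) = 4030 kJ
ΔH = Σ(broken) − Σ(formed) = 3726 − 4030 = −304 kJ

ΔH ≈ −304 kJ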